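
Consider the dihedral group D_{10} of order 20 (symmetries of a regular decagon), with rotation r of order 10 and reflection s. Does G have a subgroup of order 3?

3 does not divide |G| = 20, so by Lagrange no subgroup of order 3 exists.

No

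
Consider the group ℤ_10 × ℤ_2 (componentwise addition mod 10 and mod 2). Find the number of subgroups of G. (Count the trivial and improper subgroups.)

10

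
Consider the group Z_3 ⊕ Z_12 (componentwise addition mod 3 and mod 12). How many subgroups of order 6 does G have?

4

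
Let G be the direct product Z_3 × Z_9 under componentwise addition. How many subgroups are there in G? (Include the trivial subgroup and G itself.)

10

|G| = 27, so by Lagrange every subgroup order divides 27. Divisors: 1, 3, 9, 27.
Subgroups by order — order 1: 1; order 3: 4; order 9: 4; order 27: 1.
Total: 1 + 4 + 4 + 1 = 10.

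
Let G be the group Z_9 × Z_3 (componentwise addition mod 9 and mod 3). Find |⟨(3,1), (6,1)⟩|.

9

|⟨(3,1)⟩| = 3 and |⟨(6,1)⟩| = 3, so |H| is a multiple of lcm(3, 3) = 3 and divides |G| = 27.
Closing under the operation: H = {(0,0), (0,1), (0,2), (3,0), (3,1), (3,2), (6,0), (6,1), (6,2)}, so |H| = 9.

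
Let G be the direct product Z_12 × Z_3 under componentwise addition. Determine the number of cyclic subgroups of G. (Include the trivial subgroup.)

Group the elements of G by the cyclic subgroup they generate; each cyclic subgroup of order d accounts for φ(d) elements.
Cyclic subgroups by order — order 1: 1; order 2: 1; order 3: 4; order 4: 1; order 6: 4; order 12: 4.
Total: 15.

15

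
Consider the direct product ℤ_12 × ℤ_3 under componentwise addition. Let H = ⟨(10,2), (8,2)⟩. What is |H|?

|⟨(10,2)⟩| = 6 and |⟨(8,2)⟩| = 3, so |H| is a multiple of lcm(6, 3) = 6 and divides |G| = 36.
Closing under the operation: H = {(0,0), (0,1), (0,2), (2,0), (2,1), (2,2), (4,0), (4,1), (4,2), (6,0), (6,1), (6,2), (8,0), (8,1), (8,2), (10,0), (10,1), (10,2)}, so |H| = 18.

18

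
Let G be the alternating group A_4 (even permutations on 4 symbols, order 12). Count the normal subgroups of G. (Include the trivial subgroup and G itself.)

G has 10 subgroups. Checking conjugation-invariance by order — order 1: 1/1 normal; order 2: 0/3 normal; order 3: 0/4 normal; order 4: 1/1 normal; order 12: 1/1 normal.
Total normal subgroups: 3.

3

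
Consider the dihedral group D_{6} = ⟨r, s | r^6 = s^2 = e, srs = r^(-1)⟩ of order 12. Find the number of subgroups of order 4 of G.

|G| = 12 and 4 | 12, so subgroups of order 4 are possible by Lagrange.
The subgroups of order 4 are: {e, r^3, r^2s, r^5s}; {e, r^3, s, r^3s}; {e, r^3, rs, r^4s}.
So G has 3 subgroups of order 4.

3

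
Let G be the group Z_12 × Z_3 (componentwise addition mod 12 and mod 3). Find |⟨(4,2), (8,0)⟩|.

9

|⟨(4,2)⟩| = 3 and |⟨(8,0)⟩| = 3, so |H| is a multiple of lcm(3, 3) = 3 and divides |G| = 36.
Closing under the operation: H = {(0,0), (0,1), (0,2), (4,0), (4,1), (4,2), (8,0), (8,1), (8,2)}, so |H| = 9.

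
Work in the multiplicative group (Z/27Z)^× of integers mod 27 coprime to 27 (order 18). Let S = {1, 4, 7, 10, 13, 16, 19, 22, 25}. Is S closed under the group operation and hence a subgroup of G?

Yes

|S| = 9 divides |G| = 18, consistent with Lagrange.
S contains the identity, every element's inverse is in S, and S is closed under ·: it is a subgroup.
In fact S = ⟨4⟩.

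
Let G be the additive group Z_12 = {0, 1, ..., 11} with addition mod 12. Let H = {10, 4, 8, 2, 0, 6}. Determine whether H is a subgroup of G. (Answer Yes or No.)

Yes

|H| = 6 divides |G| = 12, consistent with Lagrange.
H contains the identity, every element's inverse is in H, and H is closed under +: it is a subgroup.
In fact H = ⟨2⟩.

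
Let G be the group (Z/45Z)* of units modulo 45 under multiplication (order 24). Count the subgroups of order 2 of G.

|G| = 24 and 2 | 24, so subgroups of order 2 are possible by Lagrange.
The subgroups of order 2 are: {1, 19}; {1, 26}; {1, 44}.
So G has 3 subgroups of order 2.

3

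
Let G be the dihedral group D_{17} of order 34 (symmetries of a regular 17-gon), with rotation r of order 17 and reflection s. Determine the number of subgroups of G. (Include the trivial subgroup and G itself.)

20

|G| = 34, so by Lagrange every subgroup order divides 34. Divisors: 1, 2, 17, 34.
Subgroups by order — order 1: 1; order 2: 17; order 17: 1; order 34: 1.
Total: 1 + 17 + 1 + 1 = 20.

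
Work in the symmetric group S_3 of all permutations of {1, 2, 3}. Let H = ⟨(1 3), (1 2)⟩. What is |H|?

6

|⟨(1 3)⟩| = 2 and |⟨(1 2)⟩| = 2, so |H| is a multiple of lcm(2, 2) = 2 and divides |G| = 6.
Closing {(1 3), (1 2)} under the group operation gives all of G, so |H| = 6.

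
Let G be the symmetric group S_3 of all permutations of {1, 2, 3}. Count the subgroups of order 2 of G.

3

|G| = 6 and 2 | 6, so subgroups of order 2 are possible by Lagrange.
The subgroups of order 2 are: {e, (1 2)}; {e, (1 3)}; {e, (2 3)}.
So G has 3 subgroups of order 2.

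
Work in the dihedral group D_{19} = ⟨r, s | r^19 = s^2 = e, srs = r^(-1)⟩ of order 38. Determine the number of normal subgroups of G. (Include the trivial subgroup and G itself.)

3

G has 22 subgroups. Checking conjugation-invariance by order — order 1: 1/1 normal; order 2: 0/19 normal; order 19: 1/1 normal; order 38: 1/1 normal.
Total normal subgroups: 3.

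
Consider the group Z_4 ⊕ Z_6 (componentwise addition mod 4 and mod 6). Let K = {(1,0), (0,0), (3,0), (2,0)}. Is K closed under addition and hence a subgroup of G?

Yes

|K| = 4 divides |G| = 24, consistent with Lagrange.
K contains the identity, every element's inverse is in K, and K is closed under +: it is a subgroup.
In fact K = ⟨(1,0)⟩.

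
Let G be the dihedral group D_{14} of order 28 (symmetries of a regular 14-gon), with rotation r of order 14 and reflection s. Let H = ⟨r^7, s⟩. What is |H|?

4

|⟨r^7⟩| = 2 and |⟨s⟩| = 2, so |H| is a multiple of lcm(2, 2) = 2 and divides |G| = 28.
Closing under the operation: H = {e, r^7, s, r^7s}, so |H| = 4.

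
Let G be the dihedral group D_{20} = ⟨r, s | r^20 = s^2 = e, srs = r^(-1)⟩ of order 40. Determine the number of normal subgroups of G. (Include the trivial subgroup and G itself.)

9

G has 48 subgroups. Checking conjugation-invariance by order — order 1: 1/1 normal; order 2: 1/21 normal; order 4: 1/11 normal; order 5: 1/1 normal; order 8: 0/5 normal; order 10: 1/5 normal; order 20: 3/3 normal; order 40: 1/1 normal.
Total normal subgroups: 9.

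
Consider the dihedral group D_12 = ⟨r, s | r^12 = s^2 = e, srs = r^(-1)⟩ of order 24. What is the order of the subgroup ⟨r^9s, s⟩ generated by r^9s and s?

|⟨r^9s⟩| = 2 and |⟨s⟩| = 2, so |H| is a multiple of lcm(2, 2) = 2 and divides |G| = 24.
Closing under the operation: H = {e, r^3, r^6, r^9, s, r^3s, r^6s, r^9s}, so |H| = 8.

8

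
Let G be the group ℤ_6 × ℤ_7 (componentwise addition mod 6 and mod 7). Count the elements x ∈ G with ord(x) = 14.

6

An element (a,b) has order lcm(ord(a), ord(b)); count pairs with lcm equal to 14.
Enumerating gives 6 such elements.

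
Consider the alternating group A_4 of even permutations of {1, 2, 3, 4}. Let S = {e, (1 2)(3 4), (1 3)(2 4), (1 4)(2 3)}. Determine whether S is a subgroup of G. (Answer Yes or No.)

Yes

|S| = 4 divides |G| = 12, consistent with Lagrange.
S contains the identity, every element's inverse is in S, and S is closed under ∘: it is a subgroup.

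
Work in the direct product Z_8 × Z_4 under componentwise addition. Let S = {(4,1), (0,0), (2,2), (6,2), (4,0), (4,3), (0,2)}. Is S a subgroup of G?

|S| = 7 does not divide |G| = 32, so by Lagrange S is not a subgroup.

No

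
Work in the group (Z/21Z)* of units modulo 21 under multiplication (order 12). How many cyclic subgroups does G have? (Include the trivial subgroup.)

8

A cyclic subgroup of order d is generated by each of its φ(d) elements of order d, so the cyclic subgroups of order d number (#elements of order d)/φ(d).
Cyclic subgroups by order — order 1: 1; order 2: 3; order 3: 1; order 6: 3.
Total: 8.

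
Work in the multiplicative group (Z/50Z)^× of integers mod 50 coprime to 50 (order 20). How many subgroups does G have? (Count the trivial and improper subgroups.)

|G| = 20, so by Lagrange every subgroup order divides 20. Divisors: 1, 2, 4, 5, 10, 20.
Subgroups by order — order 1: 1; order 2: 1; order 4: 1; order 5: 1; order 10: 1; order 20: 1.
Total: 1 + 1 + 1 + 1 + 1 + 1 = 6.

6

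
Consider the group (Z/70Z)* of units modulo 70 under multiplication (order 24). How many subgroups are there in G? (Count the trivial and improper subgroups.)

16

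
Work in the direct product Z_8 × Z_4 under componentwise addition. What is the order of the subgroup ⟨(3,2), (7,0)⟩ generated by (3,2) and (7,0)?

16

|⟨(3,2)⟩| = 8 and |⟨(7,0)⟩| = 8, so |H| is a multiple of lcm(8, 8) = 8 and divides |G| = 32.
Closing under the operation: H = {(0,0), (0,2), (1,0), (1,2), (2,0), (2,2), (3,0), (3,2), (4,0), (4,2), (5,0), (5,2), (6,0), (6,2), (7,0), (7,2)}, so |H| = 16.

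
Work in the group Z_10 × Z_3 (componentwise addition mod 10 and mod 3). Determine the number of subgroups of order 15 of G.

|G| = 30 and 15 | 30, so subgroups of order 15 are possible by Lagrange.
The subgroups of order 15 are: {(0,0), (0,1), (0,2), (2,0), (2,1), (2,2), (4,0), (4,1), (4,2), (6,0), (6,1), (6,2), (8,0), (8,1), (8,2)}.
So G has 1 subgroup of order 15.

1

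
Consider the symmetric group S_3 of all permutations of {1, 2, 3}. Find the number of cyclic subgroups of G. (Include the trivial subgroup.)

Group the elements of G by the cyclic subgroup they generate; each cyclic subgroup of order d accounts for φ(d) elements.
Cyclic subgroups by order — order 1: 1; order 2: 3; order 3: 1.
Total: 5.

5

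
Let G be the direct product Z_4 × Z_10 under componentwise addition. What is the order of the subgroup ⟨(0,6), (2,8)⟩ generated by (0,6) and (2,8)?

|⟨(0,6)⟩| = 5 and |⟨(2,8)⟩| = 10, so |H| is a multiple of lcm(5, 10) = 10 and divides |G| = 40.
Closing under the operation: H = {(0,0), (0,2), (0,4), (0,6), (0,8), (2,0), (2,2), (2,4), (2,6), (2,8)}, so |H| = 10.

10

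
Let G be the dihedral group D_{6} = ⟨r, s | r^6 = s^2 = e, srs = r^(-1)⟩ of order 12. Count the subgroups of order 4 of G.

3

|G| = 12 and 4 | 12, so subgroups of order 4 are possible by Lagrange.
The subgroups of order 4 are: {e, r^3, r^2s, r^5s}; {e, r^3, s, r^3s}; {e, r^3, rs, r^4s}.
So G has 3 subgroups of order 4.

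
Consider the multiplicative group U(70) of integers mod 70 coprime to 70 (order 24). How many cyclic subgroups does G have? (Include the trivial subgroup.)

Each element a generates a cyclic subgroup ⟨a⟩; distinct elements may generate the same one (a cyclic group of order d has φ(d) generators).
Cyclic subgroups by order — order 1: 1; order 2: 3; order 3: 1; order 4: 2; order 6: 3; order 12: 2.
Total: 12.

12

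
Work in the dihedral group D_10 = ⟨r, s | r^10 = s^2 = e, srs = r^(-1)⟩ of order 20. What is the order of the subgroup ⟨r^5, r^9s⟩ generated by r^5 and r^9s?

4

|⟨r^5⟩| = 2 and |⟨r^9s⟩| = 2, so |H| is a multiple of lcm(2, 2) = 2 and divides |G| = 20.
Closing under the operation: H = {e, r^5, r^4s, r^9s}, so |H| = 4.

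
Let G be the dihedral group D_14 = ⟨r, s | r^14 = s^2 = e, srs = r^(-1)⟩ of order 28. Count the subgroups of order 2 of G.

15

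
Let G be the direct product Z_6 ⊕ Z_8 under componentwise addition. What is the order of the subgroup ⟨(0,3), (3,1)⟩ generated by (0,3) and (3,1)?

16

|⟨(0,3)⟩| = 8 and |⟨(3,1)⟩| = 8, so |H| is a multiple of lcm(8, 8) = 8 and divides |G| = 48.
Closing under the operation: H = {(0,0), (0,1), (0,2), (0,3), (0,4), (0,5), (0,6), (0,7), (3,0), (3,1), (3,2), (3,3), (3,4), (3,5), (3,6), (3,7)}, so |H| = 16.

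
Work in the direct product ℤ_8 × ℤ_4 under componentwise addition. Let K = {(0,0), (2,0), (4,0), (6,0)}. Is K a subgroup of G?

|K| = 4 divides |G| = 32, consistent with Lagrange.
K contains the identity, every element's inverse is in K, and K is closed under +: it is a subgroup.
In fact K = ⟨(6,0)⟩.

Yes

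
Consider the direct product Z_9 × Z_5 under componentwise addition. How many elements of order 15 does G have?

8

An element (a,b) has order lcm(ord(a), ord(b)); count pairs with lcm equal to 15.
Enumerating gives 8 such elements.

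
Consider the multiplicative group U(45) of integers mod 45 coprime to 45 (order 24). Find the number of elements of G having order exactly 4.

The elements of order 4 are: 8, 17, 28, 37.
That's 4.

4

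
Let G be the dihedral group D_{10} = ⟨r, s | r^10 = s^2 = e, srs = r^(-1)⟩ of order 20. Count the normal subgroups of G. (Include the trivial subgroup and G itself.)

7

G has 22 subgroups. Checking conjugation-invariance by order — order 1: 1/1 normal; order 2: 1/11 normal; order 4: 0/5 normal; order 5: 1/1 normal; order 10: 3/3 normal; order 20: 1/1 normal.
Total normal subgroups: 7.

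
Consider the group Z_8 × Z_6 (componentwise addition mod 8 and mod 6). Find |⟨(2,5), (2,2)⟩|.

24

|⟨(2,5)⟩| = 12 and |⟨(2,2)⟩| = 12, so |H| is a multiple of lcm(12, 12) = 12 and divides |G| = 48.
Closing under the operation: H = {(0,0), (0,1), (0,2), (0,3), (0,4), (0,5), (2,0), (2,1), (2,2), (2,3), (2,4), (2,5), (4,0), (4,1), (4,2), (4,3), (4,4), (4,5), (6,0), (6,1), (6,2), (6,3), (6,4), (6,5)}, so |H| = 24.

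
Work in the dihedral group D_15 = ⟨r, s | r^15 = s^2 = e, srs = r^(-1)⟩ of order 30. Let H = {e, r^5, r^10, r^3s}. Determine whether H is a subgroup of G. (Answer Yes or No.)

|H| = 4 does not divide |G| = 30, so by Lagrange H is not a subgroup.

No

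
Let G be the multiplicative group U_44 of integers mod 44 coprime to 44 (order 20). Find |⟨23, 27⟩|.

|⟨23⟩| = 2 and |⟨27⟩| = 10, so |H| is a multiple of lcm(2, 10) = 10 and divides |G| = 20.
Closing under the operation: H = {1, 3, 5, 9, 15, 23, 25, 27, 31, 37}, so |H| = 10.

10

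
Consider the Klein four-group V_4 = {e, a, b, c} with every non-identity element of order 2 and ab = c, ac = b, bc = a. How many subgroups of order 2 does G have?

3

|G| = 4 and 2 | 4, so subgroups of order 2 are possible by Lagrange.
The subgroups of order 2 are: {e, a}; {e, b}; {e, c}.
So G has 3 subgroups of order 2.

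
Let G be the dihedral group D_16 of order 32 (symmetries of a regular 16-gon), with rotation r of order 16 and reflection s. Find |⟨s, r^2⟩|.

16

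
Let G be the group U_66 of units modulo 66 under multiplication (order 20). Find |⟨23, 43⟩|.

4

|⟨23⟩| = 2 and |⟨43⟩| = 2, so |H| is a multiple of lcm(2, 2) = 2 and divides |G| = 20.
Closing under the operation: H = {1, 23, 43, 65}, so |H| = 4.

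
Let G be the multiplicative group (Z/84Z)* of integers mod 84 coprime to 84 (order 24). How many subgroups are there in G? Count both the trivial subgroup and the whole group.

32

|G| = 24, so by Lagrange every subgroup order divides 24. Divisors: 1, 2, 3, 4, 6, 8, 12, 24.
Subgroups by order — order 1: 1; order 2: 7; order 3: 1; order 4: 7; order 6: 7; order 8: 1; order 12: 7; order 24: 1.
Total: 1 + 7 + 1 + 7 + 7 + 1 + 7 + 1 = 32.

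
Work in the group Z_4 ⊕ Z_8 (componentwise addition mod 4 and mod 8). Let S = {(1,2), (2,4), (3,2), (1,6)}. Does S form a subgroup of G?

No

The identity (0,0) ∉ S, so S is not a subgroup.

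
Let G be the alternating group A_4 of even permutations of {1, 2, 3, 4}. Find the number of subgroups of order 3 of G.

|G| = 12 and 3 | 12, so subgroups of order 3 are possible by Lagrange.
The subgroups of order 3 are: {e, (1 2 3), (1 3 2)}; {e, (1 2 4), (1 4 2)}; {e, (1 3 4), (1 4 3)}; {e, (2 3 4), (2 4 3)}.
So G has 4 subgroups of order 3.

4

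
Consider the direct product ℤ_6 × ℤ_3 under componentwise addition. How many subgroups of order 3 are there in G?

|G| = 18 and 3 | 18, so subgroups of order 3 are possible by Lagrange.
The subgroups of order 3 are: {(0,0), (0,1), (0,2)}; {(0,0), (2,0), (4,0)}; {(0,0), (2,1), (4,2)}; {(0,0), (2,2), (4,1)}.
So G has 4 subgroups of order 3.

4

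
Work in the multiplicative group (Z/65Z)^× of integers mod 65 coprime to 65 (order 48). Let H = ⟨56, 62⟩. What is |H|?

24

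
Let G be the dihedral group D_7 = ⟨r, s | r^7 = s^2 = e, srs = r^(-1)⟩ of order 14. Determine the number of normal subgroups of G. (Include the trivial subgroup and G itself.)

G has 10 subgroups. Checking conjugation-invariance by order — order 1: 1/1 normal; order 2: 0/7 normal; order 7: 1/1 normal; order 14: 1/1 normal.
Total normal subgroups: 3.

3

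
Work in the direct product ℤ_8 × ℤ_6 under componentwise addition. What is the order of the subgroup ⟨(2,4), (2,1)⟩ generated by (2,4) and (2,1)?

24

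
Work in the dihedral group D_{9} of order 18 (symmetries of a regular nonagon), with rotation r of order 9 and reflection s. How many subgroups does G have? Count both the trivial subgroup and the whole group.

16

|G| = 18, so by Lagrange every subgroup order divides 18. Divisors: 1, 2, 3, 6, 9, 18.
Subgroups by order — order 1: 1; order 2: 9; order 3: 1; order 6: 3; order 9: 1; order 18: 1.
Total: 1 + 9 + 1 + 3 + 1 + 1 = 16.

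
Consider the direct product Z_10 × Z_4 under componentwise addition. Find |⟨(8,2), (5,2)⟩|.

|⟨(8,2)⟩| = 10 and |⟨(5,2)⟩| = 2, so |H| is a multiple of lcm(10, 2) = 10 and divides |G| = 40.
Closing under the operation: H = {(0,0), (0,2), (1,0), (1,2), (2,0), (2,2), (3,0), (3,2), (4,0), (4,2), (5,0), (5,2), (6,0), (6,2), (7,0), (7,2), (8,0), (8,2), (9,0), (9,2)}, so |H| = 20.

20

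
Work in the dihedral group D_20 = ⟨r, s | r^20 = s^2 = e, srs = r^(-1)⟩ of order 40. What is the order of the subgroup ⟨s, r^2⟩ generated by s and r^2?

20

|⟨s⟩| = 2 and |⟨r^2⟩| = 10, so |H| is a multiple of lcm(2, 10) = 10 and divides |G| = 40.
Closing under the operation: H = {e, r^2, r^4, r^6, r^8, r^10, r^12, r^14, r^16, r^18, s, r^2s, r^4s, r^6s, r^8s, r^10s, r^12s, r^14s, r^16s, r^18s}, so |H| = 20.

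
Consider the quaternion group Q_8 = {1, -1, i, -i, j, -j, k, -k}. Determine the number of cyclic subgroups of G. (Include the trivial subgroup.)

Group the elements of G by the cyclic subgroup they generate; each cyclic subgroup of order d accounts for φ(d) elements.
Cyclic subgroups by order — order 1: 1; order 2: 1; order 4: 3.
Total: 5.

5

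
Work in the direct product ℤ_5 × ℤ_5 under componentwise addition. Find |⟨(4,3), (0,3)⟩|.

25

|⟨(4,3)⟩| = 5 and |⟨(0,3)⟩| = 5, so |H| is a multiple of lcm(5, 5) = 5 and divides |G| = 25.
Closing {(4,3), (0,3)} under the group operation gives all of G, so |H| = 25.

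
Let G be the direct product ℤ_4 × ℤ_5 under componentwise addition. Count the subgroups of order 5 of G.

1

|G| = 20 and 5 | 20, so subgroups of order 5 are possible by Lagrange.
The subgroups of order 5 are: {(0,0), (0,1), (0,2), (0,3), (0,4)}.
So G has 1 subgroup of order 5.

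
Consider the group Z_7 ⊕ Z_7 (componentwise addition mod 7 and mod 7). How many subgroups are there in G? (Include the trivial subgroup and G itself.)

10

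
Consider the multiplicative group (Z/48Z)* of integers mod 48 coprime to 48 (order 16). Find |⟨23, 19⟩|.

8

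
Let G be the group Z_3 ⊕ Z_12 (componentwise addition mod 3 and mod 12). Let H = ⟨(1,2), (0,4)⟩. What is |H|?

|⟨(1,2)⟩| = 6 and |⟨(0,4)⟩| = 3, so |H| is a multiple of lcm(6, 3) = 6 and divides |G| = 36.
Closing under the operation: H = {(0,0), (0,2), (0,4), (0,6), (0,8), (0,10), (1,0), (1,2), (1,4), (1,6), (1,8), (1,10), (2,0), (2,2), (2,4), (2,6), (2,8), (2,10)}, so |H| = 18.

18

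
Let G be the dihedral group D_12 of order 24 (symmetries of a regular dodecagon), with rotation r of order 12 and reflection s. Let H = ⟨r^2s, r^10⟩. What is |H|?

|⟨r^2s⟩| = 2 and |⟨r^10⟩| = 6, so |H| is a multiple of lcm(2, 6) = 6 and divides |G| = 24.
Closing under the operation: H = {e, r^2, r^4, r^6, r^8, r^10, s, r^2s, r^4s, r^6s, r^8s, r^10s}, so |H| = 12.

12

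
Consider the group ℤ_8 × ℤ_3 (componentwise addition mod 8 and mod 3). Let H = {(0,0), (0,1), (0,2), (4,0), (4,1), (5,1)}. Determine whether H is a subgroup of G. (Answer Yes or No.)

No

(4,1) ∈ H but its inverse (4,2) ∉ H, so H is not a subgroup.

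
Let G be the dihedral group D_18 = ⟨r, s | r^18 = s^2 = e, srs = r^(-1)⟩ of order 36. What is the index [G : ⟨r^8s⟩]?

18

|⟨r^8s⟩| = 2 and |G| = 36.
By Lagrange, [G : H] = |G|/|H| = 36/2 = 18.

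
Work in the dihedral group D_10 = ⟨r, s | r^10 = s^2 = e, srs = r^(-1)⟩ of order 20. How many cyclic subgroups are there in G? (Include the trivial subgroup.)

14

Each element a generates a cyclic subgroup ⟨a⟩; distinct elements may generate the same one (a cyclic group of order d has φ(d) generators).
Cyclic subgroups by order — order 1: 1; order 2: 11; order 5: 1; order 10: 1.
Total: 14.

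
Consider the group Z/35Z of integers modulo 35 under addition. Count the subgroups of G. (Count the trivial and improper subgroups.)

A cyclic group of order 35 has exactly one subgroup for each divisor of 35.
Divisors of 35: 1, 5, 7, 35.
So Z/35Z has 4 subgroups.

4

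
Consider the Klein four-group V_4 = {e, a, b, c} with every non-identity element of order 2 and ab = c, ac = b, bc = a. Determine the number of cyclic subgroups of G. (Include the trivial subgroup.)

Each element a generates a cyclic subgroup ⟨a⟩; distinct elements may generate the same one (a cyclic group of order d has φ(d) generators).
Cyclic subgroups by order — order 1: 1; order 2: 3.
Total: 4.

4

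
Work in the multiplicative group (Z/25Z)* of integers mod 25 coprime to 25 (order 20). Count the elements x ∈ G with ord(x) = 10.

4

The elements of order 10 are: 4, 9, 14, 19.
That's 4.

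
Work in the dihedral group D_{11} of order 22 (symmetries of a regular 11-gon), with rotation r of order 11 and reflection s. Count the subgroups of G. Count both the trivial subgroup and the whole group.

|G| = 22, so by Lagrange every subgroup order divides 22. Divisors: 1, 2, 11, 22.
Subgroups by order — order 1: 1; order 2: 11; order 11: 1; order 22: 1.
Total: 1 + 11 + 1 + 1 = 14.

14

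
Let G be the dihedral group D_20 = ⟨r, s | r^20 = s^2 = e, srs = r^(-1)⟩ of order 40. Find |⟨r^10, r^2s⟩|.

4

|⟨r^10⟩| = 2 and |⟨r^2s⟩| = 2, so |H| is a multiple of lcm(2, 2) = 2 and divides |G| = 40.
Closing under the operation: H = {e, r^10, r^2s, r^12s}, so |H| = 4.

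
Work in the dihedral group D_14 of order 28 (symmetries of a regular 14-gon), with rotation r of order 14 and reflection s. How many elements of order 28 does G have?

No element of G has order 28 (even though 28 | 28).

0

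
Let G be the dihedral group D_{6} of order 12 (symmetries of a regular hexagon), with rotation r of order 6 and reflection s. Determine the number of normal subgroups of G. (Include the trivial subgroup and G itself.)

7

G has 16 subgroups. Checking conjugation-invariance by order — order 1: 1/1 normal; order 2: 1/7 normal; order 3: 1/1 normal; order 4: 0/3 normal; order 6: 3/3 normal; order 12: 1/1 normal.
Total normal subgroups: 7.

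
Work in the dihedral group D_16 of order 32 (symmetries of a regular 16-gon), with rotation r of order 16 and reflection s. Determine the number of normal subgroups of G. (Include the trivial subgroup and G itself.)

G has 36 subgroups. Checking conjugation-invariance by order — order 1: 1/1 normal; order 2: 1/17 normal; order 4: 1/9 normal; order 8: 1/5 normal; order 16: 3/3 normal; order 32: 1/1 normal.
Total normal subgroups: 8.

8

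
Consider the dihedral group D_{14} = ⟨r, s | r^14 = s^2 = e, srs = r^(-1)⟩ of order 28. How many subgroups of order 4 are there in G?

7

|G| = 28 and 4 | 28, so subgroups of order 4 are possible by Lagrange.
The subgroups of order 4 are: {e, r^7, r^3s, r^10s}; {e, r^7, r^4s, r^11s}; {e, r^7, r^5s, r^12s}; {e, r^7, r^6s, r^13s}; … (7 in all).
So G has 7 subgroups of order 4.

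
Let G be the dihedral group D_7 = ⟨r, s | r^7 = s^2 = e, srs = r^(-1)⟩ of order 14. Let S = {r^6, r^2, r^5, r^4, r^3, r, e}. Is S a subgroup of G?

|S| = 7 divides |G| = 14, consistent with Lagrange.
S contains the identity, every element's inverse is in S, and S is closed under ·: it is a subgroup.
In fact S = ⟨r^4⟩.

Yes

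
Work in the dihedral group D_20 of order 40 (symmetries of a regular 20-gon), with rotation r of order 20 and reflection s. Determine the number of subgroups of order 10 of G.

|G| = 40 and 10 | 40, so subgroups of order 10 are possible by Lagrange.
The subgroups of order 10 are: {e, r^2, r^4, r^6, r^8, r^10, r^12, r^14, r^16, r^18}; {e, r^4, r^8, r^12, r^16, r^2s, r^6s, r^10s, r^14s, r^18s}; {e, r^4, r^8, r^12, r^16, r^3s, r^7s, r^11s, r^15s, r^19s}; {e, r^4, r^8, r^12, r^16, s, r^4s, r^8s, r^12s, r^16s}; … (5 in all).
So G has 5 subgroups of order 10.

5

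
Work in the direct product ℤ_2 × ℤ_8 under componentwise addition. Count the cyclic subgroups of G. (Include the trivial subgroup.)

A cyclic subgroup of order d is generated by each of its φ(d) elements of order d, so the cyclic subgroups of order d number (#elements of order d)/φ(d).
Cyclic subgroups by order — order 1: 1; order 2: 3; order 4: 2; order 8: 2.
Total: 8.

8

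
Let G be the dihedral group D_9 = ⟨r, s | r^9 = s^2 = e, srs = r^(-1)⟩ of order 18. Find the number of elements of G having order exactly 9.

6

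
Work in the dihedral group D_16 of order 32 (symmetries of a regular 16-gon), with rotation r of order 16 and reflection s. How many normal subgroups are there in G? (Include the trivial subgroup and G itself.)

G has 36 subgroups. Checking conjugation-invariance by order — order 1: 1/1 normal; order 2: 1/17 normal; order 4: 1/9 normal; order 8: 1/5 normal; order 16: 3/3 normal; order 32: 1/1 normal.
Total normal subgroups: 8.

8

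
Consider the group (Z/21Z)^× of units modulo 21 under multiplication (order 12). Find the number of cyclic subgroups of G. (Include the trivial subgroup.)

A cyclic subgroup of order d is generated by each of its φ(d) elements of order d, so the cyclic subgroups of order d number (#elements of order d)/φ(d).
Cyclic subgroups by order — order 1: 1; order 2: 3; order 3: 1; order 6: 3.
Total: 8.

8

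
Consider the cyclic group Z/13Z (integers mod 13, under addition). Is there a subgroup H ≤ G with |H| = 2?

2 does not divide |G| = 13, so by Lagrange no subgroup of order 2 exists.

No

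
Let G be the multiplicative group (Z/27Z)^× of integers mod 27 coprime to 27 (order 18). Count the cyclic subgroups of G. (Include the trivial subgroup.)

A cyclic subgroup of order d is generated by each of its φ(d) elements of order d, so the cyclic subgroups of order d number (#elements of order d)/φ(d).
Cyclic subgroups by order — order 1: 1; order 2: 1; order 3: 1; order 6: 1; order 9: 1; order 18: 1.
Total: 6.

6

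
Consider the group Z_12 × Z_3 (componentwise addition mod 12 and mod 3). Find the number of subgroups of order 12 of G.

4

|G| = 36 and 12 | 36, so subgroups of order 12 are possible by Lagrange.
The subgroups of order 12 are: {(0,0), (0,1), (0,2), (3,0), (3,1), (3,2), (6,0), (6,1), (6,2), (9,0), (9,1), (9,2)}; {(0,0), (1,0), (2,0), (3,0), (4,0), (5,0), (6,0), (7,0), (8,0), (9,0), (10,0), (11,0)}; {(0,0), (1,1), (2,2), (3,0), (4,1), (5,2), (6,0), (7,1), (8,2), (9,0), (10,1), (11,2)}; {(0,0), (1,2), (2,1), (3,0), (4,2), (5,1), (6,0), (7,2), (8,1), (9,0), (10,2), (11,1)}.
So G has 4 subgroups of order 12.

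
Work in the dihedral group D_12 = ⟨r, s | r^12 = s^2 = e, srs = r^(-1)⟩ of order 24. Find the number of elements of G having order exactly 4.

The elements of order 4 are: r^3, r^9.
That's 2.

2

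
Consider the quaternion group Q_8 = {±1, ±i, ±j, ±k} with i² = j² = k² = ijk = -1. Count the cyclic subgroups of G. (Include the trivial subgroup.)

5

A cyclic subgroup of order d is generated by each of its φ(d) elements of order d, so the cyclic subgroups of order d number (#elements of order d)/φ(d).
Cyclic subgroups by order — order 1: 1; order 2: 1; order 4: 3.
Total: 5.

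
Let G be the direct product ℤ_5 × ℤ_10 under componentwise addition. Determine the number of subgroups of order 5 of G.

|G| = 50 and 5 | 50, so subgroups of order 5 are possible by Lagrange.
The subgroups of order 5 are: {(0,0), (0,2), (0,4), (0,6), (0,8)}; {(0,0), (1,0), (2,0), (3,0), (4,0)}; {(0,0), (1,2), (2,4), (3,6), (4,8)}; {(0,0), (1,4), (2,8), (3,2), (4,6)}; … (6 in all).
So G has 6 subgroups of order 5.

6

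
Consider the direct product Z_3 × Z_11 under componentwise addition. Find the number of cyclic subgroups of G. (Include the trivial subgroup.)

4

Group the elements of G by the cyclic subgroup they generate; each cyclic subgroup of order d accounts for φ(d) elements.
Cyclic subgroups by order — order 1: 1; order 3: 1; order 11: 1; order 33: 1.
Total: 4.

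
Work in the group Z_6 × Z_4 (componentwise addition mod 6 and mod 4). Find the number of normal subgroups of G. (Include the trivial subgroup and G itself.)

16

G is abelian, so every subgroup is normal.
G has 16 subgroups in total, hence 16 normal subgroups.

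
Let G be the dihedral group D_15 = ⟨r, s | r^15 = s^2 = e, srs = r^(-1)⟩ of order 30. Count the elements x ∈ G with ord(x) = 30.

No element of G has order 30 (even though 30 | 30).

0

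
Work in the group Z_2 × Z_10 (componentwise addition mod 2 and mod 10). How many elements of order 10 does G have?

12

An element (a,b) has order lcm(ord(a), ord(b)); count pairs with lcm equal to 10.
Enumerating gives 12 such elements.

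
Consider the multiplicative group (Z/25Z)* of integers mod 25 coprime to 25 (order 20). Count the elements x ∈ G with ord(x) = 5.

4

The elements of order 5 are: 6, 11, 16, 21.
That's 4.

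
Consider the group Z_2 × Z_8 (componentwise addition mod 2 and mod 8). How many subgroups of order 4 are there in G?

3

|G| = 16 and 4 | 16, so subgroups of order 4 are possible by Lagrange.
The subgroups of order 4 are: {(0,0), (0,2), (0,4), (0,6)}; {(0,0), (0,4), (1,0), (1,4)}; {(0,0), (0,4), (1,2), (1,6)}.
So G has 3 subgroups of order 4.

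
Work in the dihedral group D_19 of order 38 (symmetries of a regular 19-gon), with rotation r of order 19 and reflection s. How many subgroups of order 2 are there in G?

19

|G| = 38 and 2 | 38, so subgroups of order 2 are possible by Lagrange.
The subgroups of order 2 are: {e, r^10s}; {e, r^11s}; {e, r^12s}; {e, r^13s}; … (19 in all).
So G has 19 subgroups of order 2.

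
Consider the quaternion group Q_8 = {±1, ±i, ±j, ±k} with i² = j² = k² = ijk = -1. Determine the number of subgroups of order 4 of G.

3

|G| = 8 and 4 | 8, so subgroups of order 4 are possible by Lagrange.
The subgroups of order 4 are: {1, -1, i, -i}; {1, -1, j, -j}; {1, -1, k, -k}.
So G has 3 subgroups of order 4.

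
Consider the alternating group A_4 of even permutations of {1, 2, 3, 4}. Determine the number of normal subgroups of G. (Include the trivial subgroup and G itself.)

G has 10 subgroups. Checking conjugation-invariance by order — order 1: 1/1 normal; order 2: 0/3 normal; order 3: 0/4 normal; order 4: 1/1 normal; order 12: 1/1 normal.
Total normal subgroups: 3.

3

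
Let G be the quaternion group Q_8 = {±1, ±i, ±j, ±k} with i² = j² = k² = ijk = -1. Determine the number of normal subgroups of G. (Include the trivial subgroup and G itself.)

6

G has 6 subgroups. Checking conjugation-invariance by order — order 1: 1/1 normal; order 2: 1/1 normal; order 4: 3/3 normal; order 8: 1/1 normal.
Total normal subgroups: 6.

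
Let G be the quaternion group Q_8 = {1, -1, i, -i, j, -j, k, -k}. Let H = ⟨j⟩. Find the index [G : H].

2

|⟨j⟩| = 4 and |G| = 8.
By Lagrange, [G : H] = |G|/|H| = 8/4 = 2.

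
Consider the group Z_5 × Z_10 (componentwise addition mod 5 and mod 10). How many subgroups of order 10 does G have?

6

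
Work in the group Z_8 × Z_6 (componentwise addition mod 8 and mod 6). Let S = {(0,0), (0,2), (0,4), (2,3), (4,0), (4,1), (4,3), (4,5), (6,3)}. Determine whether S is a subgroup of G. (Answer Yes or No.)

No

|S| = 9 does not divide |G| = 48, so by Lagrange S is not a subgroup.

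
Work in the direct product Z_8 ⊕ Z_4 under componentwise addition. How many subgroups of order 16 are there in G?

3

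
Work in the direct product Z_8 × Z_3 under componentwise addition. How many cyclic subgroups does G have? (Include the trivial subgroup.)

A cyclic subgroup of order d is generated by each of its φ(d) elements of order d, so the cyclic subgroups of order d number (#elements of order d)/φ(d).
Cyclic subgroups by order — order 1: 1; order 2: 1; order 3: 1; order 4: 1; order 6: 1; order 8: 1; order 12: 1; order 24: 1.
Total: 8.

8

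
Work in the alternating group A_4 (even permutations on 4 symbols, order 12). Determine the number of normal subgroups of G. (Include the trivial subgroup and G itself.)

3

G has 10 subgroups. Checking conjugation-invariance by order — order 1: 1/1 normal; order 2: 0/3 normal; order 3: 0/4 normal; order 4: 1/1 normal; order 12: 1/1 normal.
Total normal subgroups: 3.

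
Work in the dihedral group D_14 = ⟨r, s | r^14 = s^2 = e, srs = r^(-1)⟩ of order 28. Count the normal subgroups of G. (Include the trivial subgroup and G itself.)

G has 28 subgroups. Checking conjugation-invariance by order — order 1: 1/1 normal; order 2: 1/15 normal; order 4: 0/7 normal; order 7: 1/1 normal; order 14: 3/3 normal; order 28: 1/1 normal.
Total normal subgroups: 7.

7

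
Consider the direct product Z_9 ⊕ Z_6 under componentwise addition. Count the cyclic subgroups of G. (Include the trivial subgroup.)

Group the elements of G by the cyclic subgroup they generate; each cyclic subgroup of order d accounts for φ(d) elements.
Cyclic subgroups by order — order 1: 1; order 2: 1; order 3: 4; order 6: 4; order 9: 3; order 18: 3.
Total: 16.

16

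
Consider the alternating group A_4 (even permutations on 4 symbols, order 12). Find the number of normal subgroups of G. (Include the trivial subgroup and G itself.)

G has 10 subgroups. Checking conjugation-invariance by order — order 1: 1/1 normal; order 2: 0/3 normal; order 3: 0/4 normal; order 4: 1/1 normal; order 12: 1/1 normal.
Total normal subgroups: 3.

3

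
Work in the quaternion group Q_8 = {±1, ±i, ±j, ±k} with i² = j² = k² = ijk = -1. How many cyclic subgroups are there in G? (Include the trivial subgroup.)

Each element a generates a cyclic subgroup ⟨a⟩; distinct elements may generate the same one (a cyclic group of order d has φ(d) generators).
Cyclic subgroups by order — order 1: 1; order 2: 1; order 4: 3.
Total: 5.

5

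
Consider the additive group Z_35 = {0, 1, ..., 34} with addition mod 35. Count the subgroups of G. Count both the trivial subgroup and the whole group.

A cyclic group of order 35 has exactly one subgroup for each divisor of 35.
Divisors of 35: 1, 5, 7, 35.
So Z_35 has 4 subgroups.

4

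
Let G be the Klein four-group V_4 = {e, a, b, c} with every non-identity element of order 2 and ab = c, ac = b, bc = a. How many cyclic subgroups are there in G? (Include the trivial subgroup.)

A cyclic subgroup of order d is generated by each of its φ(d) elements of order d, so the cyclic subgroups of order d number (#elements of order d)/φ(d).
Cyclic subgroups by order — order 1: 1; order 2: 3.
Total: 4.

4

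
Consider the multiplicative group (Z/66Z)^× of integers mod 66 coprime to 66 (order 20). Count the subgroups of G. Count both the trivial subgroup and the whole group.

10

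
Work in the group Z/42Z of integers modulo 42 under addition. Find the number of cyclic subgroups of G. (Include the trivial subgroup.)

Each element a generates a cyclic subgroup ⟨a⟩; distinct elements may generate the same one (a cyclic group of order d has φ(d) generators).
Cyclic subgroups by order — order 1: 1; order 2: 1; order 3: 1; order 6: 1; order 7: 1; order 14: 1; order 21: 1; order 42: 1.
Total: 8.

8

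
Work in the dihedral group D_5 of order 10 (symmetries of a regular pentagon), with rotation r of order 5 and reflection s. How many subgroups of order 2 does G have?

5

|G| = 10 and 2 | 10, so subgroups of order 2 are possible by Lagrange.
The subgroups of order 2 are: {e, r^2s}; {e, r^3s}; {e, r^4s}; {e, rs}; … (5 in all).
So G has 5 subgroups of order 2.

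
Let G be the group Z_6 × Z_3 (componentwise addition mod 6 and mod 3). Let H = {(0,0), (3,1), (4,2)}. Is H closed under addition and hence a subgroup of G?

No

(3,1) ∈ H but its inverse (3,2) ∉ H, so H is not a subgroup.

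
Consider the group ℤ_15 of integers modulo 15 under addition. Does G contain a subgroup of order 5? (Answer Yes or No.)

Yes

5 | 15. A subgroup of order 5 is {0, 3, 6, 9, 12}.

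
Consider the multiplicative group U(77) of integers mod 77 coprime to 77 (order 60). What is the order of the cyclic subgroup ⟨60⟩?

15

Compute successive powers of 60 mod 77: 60, 58, 15, 53, 23, 71, 25, 37, …; 60^15 ≡ 1 (mod 77).
So |⟨60⟩| = 15.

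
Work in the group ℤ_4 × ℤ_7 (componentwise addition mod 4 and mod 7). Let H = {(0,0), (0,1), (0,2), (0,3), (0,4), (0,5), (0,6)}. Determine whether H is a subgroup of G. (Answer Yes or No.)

Yes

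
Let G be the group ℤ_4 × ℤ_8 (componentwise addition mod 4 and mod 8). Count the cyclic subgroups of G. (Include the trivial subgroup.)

Group the elements of G by the cyclic subgroup they generate; each cyclic subgroup of order d accounts for φ(d) elements.
Cyclic subgroups by order — order 1: 1; order 2: 3; order 4: 6; order 8: 4.
Total: 14.

14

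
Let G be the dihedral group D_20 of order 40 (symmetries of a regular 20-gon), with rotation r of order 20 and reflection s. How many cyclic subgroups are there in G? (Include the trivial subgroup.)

26

Each element a generates a cyclic subgroup ⟨a⟩; distinct elements may generate the same one (a cyclic group of order d has φ(d) generators).
Cyclic subgroups by order — order 1: 1; order 2: 21; order 4: 1; order 5: 1; order 10: 1; order 20: 1.
Total: 26.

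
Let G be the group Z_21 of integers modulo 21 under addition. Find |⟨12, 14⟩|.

21

|⟨12⟩| = 7 and |⟨14⟩| = 3, so |H| is a multiple of lcm(7, 3) = 21 and divides |G| = 21.
Closing {12, 14} under the group operation gives all of G, so |H| = 21.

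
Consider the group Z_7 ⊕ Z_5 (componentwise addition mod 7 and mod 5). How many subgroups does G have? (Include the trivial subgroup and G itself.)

|G| = 35, so by Lagrange every subgroup order divides 35. Divisors: 1, 5, 7, 35.
Subgroups by order — order 1: 1; order 5: 1; order 7: 1; order 35: 1.
Total: 1 + 1 + 1 + 1 = 4.

4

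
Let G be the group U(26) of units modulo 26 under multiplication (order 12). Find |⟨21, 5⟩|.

|⟨21⟩| = 4 and |⟨5⟩| = 4, so |H| is a multiple of lcm(4, 4) = 4 and divides |G| = 12.
Closing under the operation: H = {1, 5, 21, 25}, so |H| = 4.

4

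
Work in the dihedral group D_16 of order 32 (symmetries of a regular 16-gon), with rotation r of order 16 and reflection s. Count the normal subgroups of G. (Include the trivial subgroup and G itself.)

8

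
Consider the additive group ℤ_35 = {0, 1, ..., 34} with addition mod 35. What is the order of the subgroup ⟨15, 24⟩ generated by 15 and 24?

|⟨15⟩| = 7 and |⟨24⟩| = 35, so |H| is a multiple of lcm(7, 35) = 35 and divides |G| = 35.
Closing {15, 24} under the group operation gives all of G, so |H| = 35.

35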